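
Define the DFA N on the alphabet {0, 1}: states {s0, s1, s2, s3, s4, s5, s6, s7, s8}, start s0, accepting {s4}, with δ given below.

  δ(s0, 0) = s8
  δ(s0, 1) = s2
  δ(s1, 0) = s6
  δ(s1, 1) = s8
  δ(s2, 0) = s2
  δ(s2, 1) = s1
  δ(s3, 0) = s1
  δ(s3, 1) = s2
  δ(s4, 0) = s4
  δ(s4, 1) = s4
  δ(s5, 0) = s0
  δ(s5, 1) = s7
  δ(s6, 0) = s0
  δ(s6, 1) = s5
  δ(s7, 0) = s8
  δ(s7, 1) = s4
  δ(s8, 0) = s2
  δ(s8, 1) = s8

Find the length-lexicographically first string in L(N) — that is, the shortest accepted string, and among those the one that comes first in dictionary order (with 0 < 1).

110111

A breadth-first search from s0 reaches an accepting state first via the path s0 → s2 → s1 → s6 → s5 → s7 → s4 on input 110111.
No string of length < 6 is accepted (BFS exhausts all shorter strings without reaching an accepting state), and 110111 is the lexicographically least accepting string of length 6.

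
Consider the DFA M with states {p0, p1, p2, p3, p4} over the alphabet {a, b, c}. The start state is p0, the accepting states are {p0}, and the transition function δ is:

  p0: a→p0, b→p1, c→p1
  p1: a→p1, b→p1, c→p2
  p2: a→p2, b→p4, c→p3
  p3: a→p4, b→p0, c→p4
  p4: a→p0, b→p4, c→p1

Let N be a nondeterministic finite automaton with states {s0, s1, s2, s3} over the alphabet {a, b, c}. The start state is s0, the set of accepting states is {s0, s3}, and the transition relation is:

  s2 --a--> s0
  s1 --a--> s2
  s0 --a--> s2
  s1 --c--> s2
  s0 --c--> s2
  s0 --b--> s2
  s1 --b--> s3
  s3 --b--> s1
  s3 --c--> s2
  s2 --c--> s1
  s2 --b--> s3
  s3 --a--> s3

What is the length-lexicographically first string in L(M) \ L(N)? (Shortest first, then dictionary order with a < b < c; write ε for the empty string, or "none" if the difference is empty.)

The string a is accepted by M but not by N.
No shorter string lies in the difference, and a is the lexicographically first length-1 string in L(M) \ L(N).

a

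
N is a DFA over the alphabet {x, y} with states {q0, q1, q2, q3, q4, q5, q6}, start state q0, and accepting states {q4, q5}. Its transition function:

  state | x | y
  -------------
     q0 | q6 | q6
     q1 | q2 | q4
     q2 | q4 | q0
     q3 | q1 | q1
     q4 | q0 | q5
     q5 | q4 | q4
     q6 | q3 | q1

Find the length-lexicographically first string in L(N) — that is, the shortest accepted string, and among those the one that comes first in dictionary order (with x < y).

A breadth-first search from q0 reaches an accepting state first via the path q0 → q6 → q1 → q4 on input xyy.
No string of length < 3 is accepted (BFS exhausts all shorter strings without reaching an accepting state), and xyy is the lexicographically least accepting string of length 3.

xyy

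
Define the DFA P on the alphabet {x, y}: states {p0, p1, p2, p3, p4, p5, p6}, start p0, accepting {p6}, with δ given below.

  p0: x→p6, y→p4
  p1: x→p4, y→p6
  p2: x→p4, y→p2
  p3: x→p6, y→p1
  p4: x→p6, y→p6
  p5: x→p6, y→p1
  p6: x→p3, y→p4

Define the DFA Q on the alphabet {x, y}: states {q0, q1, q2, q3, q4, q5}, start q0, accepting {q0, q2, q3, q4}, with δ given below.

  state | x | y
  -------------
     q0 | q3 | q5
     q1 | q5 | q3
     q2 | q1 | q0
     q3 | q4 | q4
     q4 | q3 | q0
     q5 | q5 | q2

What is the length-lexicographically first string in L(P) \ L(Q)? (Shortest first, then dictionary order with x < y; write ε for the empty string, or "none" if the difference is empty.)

yx

The string yx is accepted by P but not by Q.
No shorter string lies in the difference, and yx is the lexicographically first length-2 string in L(P) \ L(Q).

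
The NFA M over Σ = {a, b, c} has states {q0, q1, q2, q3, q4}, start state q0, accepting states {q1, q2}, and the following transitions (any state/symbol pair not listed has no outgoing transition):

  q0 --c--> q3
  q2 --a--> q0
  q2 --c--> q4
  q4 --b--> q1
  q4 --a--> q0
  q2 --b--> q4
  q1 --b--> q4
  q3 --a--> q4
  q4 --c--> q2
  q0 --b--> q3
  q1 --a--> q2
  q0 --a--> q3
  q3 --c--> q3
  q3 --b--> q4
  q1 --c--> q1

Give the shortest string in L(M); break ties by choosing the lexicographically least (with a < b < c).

aab

A breadth-first search from q0 reaches an accepting state first via the path q0 → q3 → q4 → q1 on input aab.
No string of length < 3 is accepted (BFS exhausts all shorter strings without reaching an accepting state), and aab is the lexicographically least accepting string of length 3.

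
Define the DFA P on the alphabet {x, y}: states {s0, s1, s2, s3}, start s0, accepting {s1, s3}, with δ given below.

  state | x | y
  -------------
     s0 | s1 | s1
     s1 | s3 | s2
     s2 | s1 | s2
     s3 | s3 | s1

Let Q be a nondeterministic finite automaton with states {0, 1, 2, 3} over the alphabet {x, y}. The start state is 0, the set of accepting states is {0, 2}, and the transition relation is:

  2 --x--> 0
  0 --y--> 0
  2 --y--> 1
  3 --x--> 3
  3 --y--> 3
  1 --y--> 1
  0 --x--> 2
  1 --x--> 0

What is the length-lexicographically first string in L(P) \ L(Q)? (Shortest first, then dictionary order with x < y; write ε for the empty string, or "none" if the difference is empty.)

The string yxy is accepted by P but not by Q.
No shorter string lies in the difference, and yxy is the lexicographically first length-3 string in L(P) \ L(Q).

yxy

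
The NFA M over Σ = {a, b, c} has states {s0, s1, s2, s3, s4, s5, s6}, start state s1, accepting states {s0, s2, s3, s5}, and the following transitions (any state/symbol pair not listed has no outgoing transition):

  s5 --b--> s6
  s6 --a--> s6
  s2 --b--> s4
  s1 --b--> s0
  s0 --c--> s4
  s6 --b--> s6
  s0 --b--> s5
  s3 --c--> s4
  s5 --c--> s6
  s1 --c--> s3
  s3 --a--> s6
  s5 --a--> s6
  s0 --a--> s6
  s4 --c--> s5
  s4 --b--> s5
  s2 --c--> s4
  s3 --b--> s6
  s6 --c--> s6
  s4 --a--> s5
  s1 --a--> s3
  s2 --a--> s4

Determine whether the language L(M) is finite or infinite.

The useful states (reachable from s1 and able to reach an accepting state) are {s0, s1, s3, s4, s5}.
Restricted to these states the transition graph has no cycle, so every accepting path has bounded length and L is finite.

finite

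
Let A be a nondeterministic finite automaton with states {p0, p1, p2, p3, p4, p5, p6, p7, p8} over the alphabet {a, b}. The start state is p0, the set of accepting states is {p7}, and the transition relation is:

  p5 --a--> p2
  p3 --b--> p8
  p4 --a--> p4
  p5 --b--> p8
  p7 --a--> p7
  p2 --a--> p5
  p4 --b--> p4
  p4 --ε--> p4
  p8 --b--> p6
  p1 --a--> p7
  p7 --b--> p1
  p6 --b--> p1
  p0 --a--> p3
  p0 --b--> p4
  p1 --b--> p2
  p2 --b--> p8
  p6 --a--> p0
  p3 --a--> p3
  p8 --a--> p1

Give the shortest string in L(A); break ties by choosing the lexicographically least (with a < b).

A breadth-first search from p0 reaches an accepting state first via the path p0 → p3 → p8 → p1 → p7 on input abaa.
No string of length < 4 is accepted (BFS exhausts all shorter strings without reaching an accepting state), and abaa is the lexicographically least accepting string of length 4.

abaa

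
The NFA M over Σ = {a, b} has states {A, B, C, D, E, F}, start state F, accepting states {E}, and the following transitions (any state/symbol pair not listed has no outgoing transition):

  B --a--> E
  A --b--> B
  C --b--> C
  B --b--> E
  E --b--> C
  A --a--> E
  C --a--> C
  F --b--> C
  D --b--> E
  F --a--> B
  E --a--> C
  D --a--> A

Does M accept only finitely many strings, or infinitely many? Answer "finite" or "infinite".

The useful states (reachable from F and able to reach an accepting state) are {B, E, F}.
Restricted to these states the transition graph has no cycle, so every accepting path has bounded length and L is finite.

finite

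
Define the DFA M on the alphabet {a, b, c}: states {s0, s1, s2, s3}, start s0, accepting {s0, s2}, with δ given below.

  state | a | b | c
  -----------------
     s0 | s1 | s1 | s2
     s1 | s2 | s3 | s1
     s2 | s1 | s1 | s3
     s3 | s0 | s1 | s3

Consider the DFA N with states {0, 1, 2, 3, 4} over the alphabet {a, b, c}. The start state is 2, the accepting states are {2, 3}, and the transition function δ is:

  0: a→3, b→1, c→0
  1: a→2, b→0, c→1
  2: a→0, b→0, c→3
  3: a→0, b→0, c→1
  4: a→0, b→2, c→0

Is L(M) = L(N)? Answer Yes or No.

Exploring the product automaton M × N from the start pair (s0, 2), following both machines on each input symbol, reaches 4 state pairs: (s0, 2), (s1, 0), (s2, 3), (s3, 1).
M accepts in {s0, s2} and N accepts in {2, 3}. In every reachable pair the two components are either both accepting — (s0, 2), (s2, 3) — or both non-accepting, so no string is accepted by exactly one of the machines: L(M) \ L(N) and L(N) \ L(M) are both empty.
Hence every string is accepted by M iff it is accepted by N, and the two languages coincide.

Yes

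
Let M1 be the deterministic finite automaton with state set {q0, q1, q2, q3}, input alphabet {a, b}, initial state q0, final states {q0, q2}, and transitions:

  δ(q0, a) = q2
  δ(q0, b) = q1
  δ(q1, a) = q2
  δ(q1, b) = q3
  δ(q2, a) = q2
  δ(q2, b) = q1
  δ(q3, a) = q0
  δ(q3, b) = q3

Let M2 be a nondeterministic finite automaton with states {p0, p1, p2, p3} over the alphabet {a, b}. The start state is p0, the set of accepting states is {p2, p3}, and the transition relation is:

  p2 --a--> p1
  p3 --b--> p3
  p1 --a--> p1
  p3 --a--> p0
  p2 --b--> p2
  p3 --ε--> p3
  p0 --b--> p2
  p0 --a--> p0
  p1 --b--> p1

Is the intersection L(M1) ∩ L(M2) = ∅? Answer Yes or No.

Exploring the product automaton M1 × M2 from the start pair (q0, p0), following both machines on each input symbol, reaches 8 state pairs: (q0, p0), (q2, p0), (q1, p2), (q2, p1), (q3, p2), (q1, p1), (q0, p1), (q3, p1).
M1 accepts in {q0, q2} and M2 accepts in {p2, p3}; no reachable pair has both components accepting, so no string drives both machines to acceptance simultaneously and L(M1) ∩ L(M2) = ∅.
So no string is accepted by both, and the intersection is empty.

Yes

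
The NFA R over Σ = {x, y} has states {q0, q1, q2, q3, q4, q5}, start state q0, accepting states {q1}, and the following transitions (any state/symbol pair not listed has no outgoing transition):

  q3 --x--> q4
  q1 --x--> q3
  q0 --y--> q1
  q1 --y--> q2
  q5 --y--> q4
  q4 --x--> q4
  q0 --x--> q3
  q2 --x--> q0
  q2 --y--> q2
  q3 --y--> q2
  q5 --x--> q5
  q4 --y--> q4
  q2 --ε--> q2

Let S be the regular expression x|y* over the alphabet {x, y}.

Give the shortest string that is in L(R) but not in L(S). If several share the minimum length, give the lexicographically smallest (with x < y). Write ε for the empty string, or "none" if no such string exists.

xyxy

The string xyxy is accepted by R but not by S.
No shorter string lies in the difference, and xyxy is the lexicographically first length-4 string in L(R) \ L(S).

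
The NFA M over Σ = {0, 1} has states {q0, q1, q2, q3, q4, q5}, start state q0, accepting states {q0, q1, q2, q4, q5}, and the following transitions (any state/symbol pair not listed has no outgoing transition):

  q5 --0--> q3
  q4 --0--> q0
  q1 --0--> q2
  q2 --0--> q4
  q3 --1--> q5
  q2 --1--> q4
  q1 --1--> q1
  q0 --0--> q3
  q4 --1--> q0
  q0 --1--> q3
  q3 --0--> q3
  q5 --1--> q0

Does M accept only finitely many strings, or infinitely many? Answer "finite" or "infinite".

infinite

State q3 is reachable from the start and can reach an accepting state, and it lies on the cycle q3 → q3.
Traversing that cycle any number of times yields accepted strings of unbounded length, so the language is infinite.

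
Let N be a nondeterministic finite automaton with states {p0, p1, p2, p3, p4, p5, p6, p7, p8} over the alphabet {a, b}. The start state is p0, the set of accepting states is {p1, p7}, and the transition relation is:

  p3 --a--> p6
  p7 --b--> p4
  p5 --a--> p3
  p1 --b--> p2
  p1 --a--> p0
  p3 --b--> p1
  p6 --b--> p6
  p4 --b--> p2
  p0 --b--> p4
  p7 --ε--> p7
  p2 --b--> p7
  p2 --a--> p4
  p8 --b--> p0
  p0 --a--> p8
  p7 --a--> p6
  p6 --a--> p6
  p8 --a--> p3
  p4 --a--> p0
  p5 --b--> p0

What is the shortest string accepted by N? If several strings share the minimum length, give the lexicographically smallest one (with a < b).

aab

A breadth-first search from p0 reaches an accepting state first via the path p0 → p8 → p3 → p1 on input aab.
No string of length < 3 is accepted (BFS exhausts all shorter strings without reaching an accepting state), and aab is the lexicographically least accepting string of length 3.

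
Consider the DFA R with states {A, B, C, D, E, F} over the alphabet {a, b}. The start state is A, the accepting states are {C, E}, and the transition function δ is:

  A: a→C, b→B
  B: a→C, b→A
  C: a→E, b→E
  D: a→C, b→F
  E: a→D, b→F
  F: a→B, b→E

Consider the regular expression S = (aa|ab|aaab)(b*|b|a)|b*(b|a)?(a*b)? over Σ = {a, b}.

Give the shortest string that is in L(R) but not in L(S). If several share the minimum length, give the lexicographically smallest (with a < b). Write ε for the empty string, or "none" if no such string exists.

The string baa is accepted by R but not by S.
No shorter string lies in the difference, and baa is the lexicographically first length-3 string in L(R) \ L(S).

baa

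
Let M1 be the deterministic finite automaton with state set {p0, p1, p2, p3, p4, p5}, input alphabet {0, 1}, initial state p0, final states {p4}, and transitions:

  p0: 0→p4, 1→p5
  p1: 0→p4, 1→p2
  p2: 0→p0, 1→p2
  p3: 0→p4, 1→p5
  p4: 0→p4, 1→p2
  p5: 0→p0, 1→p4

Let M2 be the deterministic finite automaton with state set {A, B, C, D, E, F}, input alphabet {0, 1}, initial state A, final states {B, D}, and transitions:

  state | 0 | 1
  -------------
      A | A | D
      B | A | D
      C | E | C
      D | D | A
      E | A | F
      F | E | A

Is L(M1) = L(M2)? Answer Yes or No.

The string 0 is accepted by M1 but rejected by M2.
So L(M1) ≠ L(M2).

No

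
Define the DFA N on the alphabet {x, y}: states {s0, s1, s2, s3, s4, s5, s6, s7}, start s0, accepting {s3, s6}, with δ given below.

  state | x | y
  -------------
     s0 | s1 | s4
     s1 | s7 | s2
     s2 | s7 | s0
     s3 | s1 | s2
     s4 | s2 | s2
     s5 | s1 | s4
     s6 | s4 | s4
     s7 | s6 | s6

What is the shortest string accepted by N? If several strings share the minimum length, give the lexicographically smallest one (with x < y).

xxx

A breadth-first search from s0 reaches an accepting state first via the path s0 → s1 → s7 → s6 on input xxx.
No string of length < 3 is accepted (BFS exhausts all shorter strings without reaching an accepting state), and xxx is the lexicographically least accepting string of length 3.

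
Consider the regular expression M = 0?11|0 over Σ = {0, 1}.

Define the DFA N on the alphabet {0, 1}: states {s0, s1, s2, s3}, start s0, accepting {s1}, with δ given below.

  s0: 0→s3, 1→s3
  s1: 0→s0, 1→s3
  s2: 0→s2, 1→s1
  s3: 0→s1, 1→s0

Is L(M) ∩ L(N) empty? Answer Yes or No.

Converting the expression M to a DFA (subset construction, then merging equivalent states) gives the minimal DFA with states {m0, m1, m2, m3, m4}, start state m0, accepting states {m1, m4} and transitions m0: 0→m1, 1→m2; m1: 0→m3, 1→m2; m2: 0→m3, 1→m4; m3: 0→m3, 1→m3; m4: 0→m3, 1→m3.
Exploring the product automaton M × N from the start pair (m0, s0), following both machines on each input symbol, reaches 9 state pairs: (m0, s0), (m1, s3), (m2, s3), (m3, s1), (m2, s0), (m4, s0), (m3, s0), (m3, s3), (m4, s3).
M accepts in {m1, m4} and N accepts in {s1}; no reachable pair has both components accepting, so no string drives both machines to acceptance simultaneously and L(M) ∩ L(N) = ∅.
So no string is accepted by both, and the intersection is empty.

Yes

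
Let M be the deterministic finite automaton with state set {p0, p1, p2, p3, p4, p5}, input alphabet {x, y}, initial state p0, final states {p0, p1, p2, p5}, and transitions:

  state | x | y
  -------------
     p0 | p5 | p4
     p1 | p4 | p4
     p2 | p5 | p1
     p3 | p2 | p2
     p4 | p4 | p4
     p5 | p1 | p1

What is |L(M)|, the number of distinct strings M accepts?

The useful subgraph on states {p0, p1, p5} is acyclic, so L(M) is finite; the longest accepting path visits 3 useful states, giving maximum string length 2.
Counting accepting paths from p0 by length: 1 of length 0, 1 of length 1, 2 of length 2. Total 4.

4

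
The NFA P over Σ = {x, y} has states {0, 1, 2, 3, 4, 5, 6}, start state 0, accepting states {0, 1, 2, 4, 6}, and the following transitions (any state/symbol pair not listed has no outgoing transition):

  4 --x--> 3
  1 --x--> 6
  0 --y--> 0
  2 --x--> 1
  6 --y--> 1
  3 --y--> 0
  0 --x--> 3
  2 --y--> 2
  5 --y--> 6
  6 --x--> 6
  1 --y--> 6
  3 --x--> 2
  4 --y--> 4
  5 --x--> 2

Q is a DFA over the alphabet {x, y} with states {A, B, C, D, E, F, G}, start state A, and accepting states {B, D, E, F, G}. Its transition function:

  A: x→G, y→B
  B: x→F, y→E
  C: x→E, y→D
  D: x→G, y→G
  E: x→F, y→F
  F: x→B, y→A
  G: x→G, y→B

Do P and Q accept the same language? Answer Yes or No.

No

The empty string ε is accepted by P but rejected by Q.
So L(P) ≠ L(Q).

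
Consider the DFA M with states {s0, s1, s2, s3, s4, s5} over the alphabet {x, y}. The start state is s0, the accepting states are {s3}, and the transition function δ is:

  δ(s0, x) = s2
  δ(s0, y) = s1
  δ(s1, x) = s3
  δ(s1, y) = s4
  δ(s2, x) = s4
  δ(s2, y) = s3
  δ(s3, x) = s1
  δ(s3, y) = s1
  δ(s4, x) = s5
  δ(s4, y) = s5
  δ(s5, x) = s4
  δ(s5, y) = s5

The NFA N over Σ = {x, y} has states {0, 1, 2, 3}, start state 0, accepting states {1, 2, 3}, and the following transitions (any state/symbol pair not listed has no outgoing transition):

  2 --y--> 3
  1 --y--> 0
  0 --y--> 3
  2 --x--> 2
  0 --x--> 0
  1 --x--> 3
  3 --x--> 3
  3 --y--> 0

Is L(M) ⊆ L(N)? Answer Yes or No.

No

The string xyyx is in L(M) but not in L(N).
So L(M) ⊄ L(N).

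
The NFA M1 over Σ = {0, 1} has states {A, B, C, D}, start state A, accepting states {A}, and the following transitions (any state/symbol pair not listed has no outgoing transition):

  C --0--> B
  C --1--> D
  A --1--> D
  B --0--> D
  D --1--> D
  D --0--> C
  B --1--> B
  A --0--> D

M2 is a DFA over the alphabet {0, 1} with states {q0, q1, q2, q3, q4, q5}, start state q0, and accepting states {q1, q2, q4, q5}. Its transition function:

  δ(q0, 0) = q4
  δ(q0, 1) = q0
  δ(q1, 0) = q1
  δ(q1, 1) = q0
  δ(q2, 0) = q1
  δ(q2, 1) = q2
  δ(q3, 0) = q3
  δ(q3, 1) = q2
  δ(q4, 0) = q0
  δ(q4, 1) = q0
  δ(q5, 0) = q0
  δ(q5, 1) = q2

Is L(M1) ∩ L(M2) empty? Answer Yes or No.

Exploring the product automaton M1 × M2 from the start pair (A, q0), following both machines on each input symbol, reaches 7 state pairs: (A, q0), (D, q4), (D, q0), (C, q0), (C, q4), (B, q4), (B, q0).
M1 accepts in {A} and M2 accepts in {q1, q2, q4, q5}; no reachable pair has both components accepting, so no string drives both machines to acceptance simultaneously and L(M1) ∩ L(M2) = ∅.
So no string is accepted by both, and the intersection is empty.

Yes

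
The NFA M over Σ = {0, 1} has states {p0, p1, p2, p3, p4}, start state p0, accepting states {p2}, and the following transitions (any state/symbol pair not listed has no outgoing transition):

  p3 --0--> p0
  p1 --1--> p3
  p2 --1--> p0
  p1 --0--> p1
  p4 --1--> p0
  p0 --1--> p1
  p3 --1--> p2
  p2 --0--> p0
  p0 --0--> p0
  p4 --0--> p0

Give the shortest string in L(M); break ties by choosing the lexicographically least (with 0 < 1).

A breadth-first search from p0 reaches an accepting state first via the path p0 → p1 → p3 → p2 on input 111.
No string of length < 3 is accepted (BFS exhausts all shorter strings without reaching an accepting state), and 111 is the lexicographically least accepting string of length 3.

111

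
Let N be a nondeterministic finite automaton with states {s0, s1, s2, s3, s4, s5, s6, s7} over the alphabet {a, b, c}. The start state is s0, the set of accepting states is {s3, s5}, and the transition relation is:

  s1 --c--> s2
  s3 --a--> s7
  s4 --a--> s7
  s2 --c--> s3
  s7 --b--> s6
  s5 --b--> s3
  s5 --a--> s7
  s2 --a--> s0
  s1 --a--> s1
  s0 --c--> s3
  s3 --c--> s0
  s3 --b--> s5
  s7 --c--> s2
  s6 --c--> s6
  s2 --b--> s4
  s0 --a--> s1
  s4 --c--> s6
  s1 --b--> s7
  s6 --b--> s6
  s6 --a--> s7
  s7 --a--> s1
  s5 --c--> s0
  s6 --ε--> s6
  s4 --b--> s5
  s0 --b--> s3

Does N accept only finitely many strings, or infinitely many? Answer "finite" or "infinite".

infinite

State s1 is reachable from the start and can reach an accepting state, and it lies on the cycle s1 → s1.
Traversing that cycle any number of times yields accepted strings of unbounded length, so the language is infinite.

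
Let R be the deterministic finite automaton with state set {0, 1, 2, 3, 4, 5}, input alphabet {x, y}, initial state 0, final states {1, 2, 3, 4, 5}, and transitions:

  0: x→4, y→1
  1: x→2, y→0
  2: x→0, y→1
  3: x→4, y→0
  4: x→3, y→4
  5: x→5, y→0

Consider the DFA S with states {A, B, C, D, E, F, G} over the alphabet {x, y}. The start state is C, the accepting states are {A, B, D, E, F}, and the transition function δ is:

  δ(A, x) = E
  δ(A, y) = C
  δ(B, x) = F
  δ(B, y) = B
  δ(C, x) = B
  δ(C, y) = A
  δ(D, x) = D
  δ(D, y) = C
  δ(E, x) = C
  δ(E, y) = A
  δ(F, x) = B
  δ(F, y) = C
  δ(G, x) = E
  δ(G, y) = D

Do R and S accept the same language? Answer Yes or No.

Yes

Exploring the product automaton R × S from the start pair (0, C), following both machines on each input symbol, reaches 5 state pairs: (0, C), (4, B), (1, A), (3, F), (2, E).
R accepts in {1, 2, 3, 4, 5} and S accepts in {A, B, D, E, F}. In every reachable pair the two components are either both accepting — (4, B), (1, A), (3, F), (2, E) — or both non-accepting, so no string is accepted by exactly one of the machines: L(R) \ L(S) and L(S) \ L(R) are both empty.
Hence every string is accepted by R iff it is accepted by S, and the two languages coincide.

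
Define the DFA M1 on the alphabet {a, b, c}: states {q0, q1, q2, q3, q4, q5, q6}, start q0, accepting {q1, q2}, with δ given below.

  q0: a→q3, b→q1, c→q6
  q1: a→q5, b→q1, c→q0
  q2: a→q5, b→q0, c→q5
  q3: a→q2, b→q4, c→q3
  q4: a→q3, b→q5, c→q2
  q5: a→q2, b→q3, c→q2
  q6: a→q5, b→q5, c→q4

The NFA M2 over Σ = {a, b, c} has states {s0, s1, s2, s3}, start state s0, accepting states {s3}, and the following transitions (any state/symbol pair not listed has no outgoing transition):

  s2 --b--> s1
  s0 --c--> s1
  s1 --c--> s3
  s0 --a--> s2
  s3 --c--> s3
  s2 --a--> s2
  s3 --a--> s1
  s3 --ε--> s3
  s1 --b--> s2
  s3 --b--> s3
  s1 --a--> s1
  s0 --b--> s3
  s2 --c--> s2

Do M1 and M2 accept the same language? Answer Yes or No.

The string aa is accepted by M1 but rejected by M2.
So L(M1) ≠ L(M2).

No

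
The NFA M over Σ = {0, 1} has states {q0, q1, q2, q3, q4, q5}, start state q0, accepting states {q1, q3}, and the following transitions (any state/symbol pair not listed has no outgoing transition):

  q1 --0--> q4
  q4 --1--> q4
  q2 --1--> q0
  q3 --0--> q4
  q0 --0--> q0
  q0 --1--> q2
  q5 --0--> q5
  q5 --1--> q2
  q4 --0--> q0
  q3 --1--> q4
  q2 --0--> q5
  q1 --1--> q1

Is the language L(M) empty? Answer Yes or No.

The states reachable from the start state are {q0, q2, q5}.
None of the accepting states {q1, q3} is reachable, so no string is accepted and L(M) = ∅.

Yes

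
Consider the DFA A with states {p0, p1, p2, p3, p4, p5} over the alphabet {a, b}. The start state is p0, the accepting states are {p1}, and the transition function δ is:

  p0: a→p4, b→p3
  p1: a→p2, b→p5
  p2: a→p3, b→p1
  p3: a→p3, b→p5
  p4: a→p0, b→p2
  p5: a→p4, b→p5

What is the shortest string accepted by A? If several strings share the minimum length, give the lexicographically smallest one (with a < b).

abb

A breadth-first search from p0 reaches an accepting state first via the path p0 → p4 → p2 → p1 on input abb.
No string of length < 3 is accepted (BFS exhausts all shorter strings without reaching an accepting state), and abb is the lexicographically least accepting string of length 3.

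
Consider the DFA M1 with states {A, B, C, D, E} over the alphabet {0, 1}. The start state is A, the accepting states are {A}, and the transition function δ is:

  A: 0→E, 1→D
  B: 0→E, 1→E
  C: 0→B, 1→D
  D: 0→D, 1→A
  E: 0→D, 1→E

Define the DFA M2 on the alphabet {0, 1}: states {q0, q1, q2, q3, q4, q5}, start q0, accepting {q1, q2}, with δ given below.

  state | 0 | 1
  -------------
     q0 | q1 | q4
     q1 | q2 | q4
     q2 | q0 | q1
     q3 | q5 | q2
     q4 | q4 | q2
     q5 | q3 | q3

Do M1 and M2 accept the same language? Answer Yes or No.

The empty string ε is accepted by M1 but rejected by M2.
So L(M1) ≠ L(M2).

No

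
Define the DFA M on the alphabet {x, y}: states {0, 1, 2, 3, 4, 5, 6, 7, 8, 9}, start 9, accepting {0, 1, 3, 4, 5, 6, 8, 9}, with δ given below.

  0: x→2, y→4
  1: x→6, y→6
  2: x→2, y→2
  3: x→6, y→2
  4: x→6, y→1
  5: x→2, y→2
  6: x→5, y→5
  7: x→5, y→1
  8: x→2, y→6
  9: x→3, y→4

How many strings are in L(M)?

The useful subgraph on states {1, 3, 4, 5, 6, 9} is acyclic, so L(M) is finite; the longest accepting path visits 5 useful states, giving maximum string length 4.
Counting accepting paths from 9 by length: 1 of length 0, 2 of length 1, 3 of length 2, 6 of length 3, 4 of length 4. Total 16.

16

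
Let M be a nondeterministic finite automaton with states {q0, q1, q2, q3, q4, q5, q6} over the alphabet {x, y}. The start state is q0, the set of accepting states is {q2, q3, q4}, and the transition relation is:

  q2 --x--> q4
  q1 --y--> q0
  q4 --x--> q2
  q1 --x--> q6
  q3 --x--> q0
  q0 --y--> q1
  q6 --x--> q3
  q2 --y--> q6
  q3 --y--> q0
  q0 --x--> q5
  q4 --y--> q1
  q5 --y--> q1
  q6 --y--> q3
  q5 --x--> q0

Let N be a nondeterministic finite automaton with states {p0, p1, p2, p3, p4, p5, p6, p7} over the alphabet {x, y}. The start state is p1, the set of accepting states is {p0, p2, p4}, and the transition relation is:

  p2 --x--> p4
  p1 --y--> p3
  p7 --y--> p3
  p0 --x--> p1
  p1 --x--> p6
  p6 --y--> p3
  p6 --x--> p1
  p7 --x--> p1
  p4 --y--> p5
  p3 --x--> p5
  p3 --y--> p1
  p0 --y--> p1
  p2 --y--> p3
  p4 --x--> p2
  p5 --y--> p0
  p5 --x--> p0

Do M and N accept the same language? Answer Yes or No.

Yes

Exploring the product automaton M × N from the start pair (q0, p1), following both machines on each input symbol, reaches 5 state pairs: (q0, p1), (q5, p6), (q1, p3), (q6, p5), (q3, p0).
M accepts in {q2, q3, q4} and N accepts in {p0, p2, p4}. In every reachable pair the two components are either both accepting — (q3, p0) — or both non-accepting, so no string is accepted by exactly one of the machines: L(M) \ L(N) and L(N) \ L(M) are both empty.
Hence every string is accepted by M iff it is accepted by N, and the two languages coincide.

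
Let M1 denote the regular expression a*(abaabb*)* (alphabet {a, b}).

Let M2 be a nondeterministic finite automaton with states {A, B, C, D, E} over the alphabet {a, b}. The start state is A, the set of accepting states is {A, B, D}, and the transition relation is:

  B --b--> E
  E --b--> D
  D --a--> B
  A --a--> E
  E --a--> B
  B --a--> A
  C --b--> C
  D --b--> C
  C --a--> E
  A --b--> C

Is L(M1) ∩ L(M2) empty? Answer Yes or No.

No

The empty string ε is accepted by both M1 and M2.
Hence L(M1) ∩ L(M2) ≠ ∅.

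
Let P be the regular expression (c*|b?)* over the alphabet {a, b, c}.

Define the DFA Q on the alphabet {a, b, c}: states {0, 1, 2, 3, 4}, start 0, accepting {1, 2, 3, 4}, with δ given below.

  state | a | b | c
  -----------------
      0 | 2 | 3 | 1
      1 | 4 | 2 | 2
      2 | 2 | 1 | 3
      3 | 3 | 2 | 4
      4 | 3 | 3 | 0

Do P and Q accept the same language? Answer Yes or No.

The empty string ε is accepted by P but rejected by Q.
So L(P) ≠ L(Q).

No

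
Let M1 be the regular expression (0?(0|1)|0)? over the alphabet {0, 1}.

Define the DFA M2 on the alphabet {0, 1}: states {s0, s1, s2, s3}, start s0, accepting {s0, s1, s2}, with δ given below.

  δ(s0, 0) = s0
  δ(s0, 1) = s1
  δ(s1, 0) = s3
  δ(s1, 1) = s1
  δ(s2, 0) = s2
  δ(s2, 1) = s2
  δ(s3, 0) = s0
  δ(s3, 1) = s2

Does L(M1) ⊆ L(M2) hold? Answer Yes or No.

Converting the expression M1 to a DFA (subset construction, then merging equivalent states) gives the minimal DFA with states {r0, r1, r2, r3}, start state r0, accepting states {r0, r1, r2} and transitions r0: 0→r1, 1→r2; r1: 0→r2, 1→r2; r2: 0→r3, 1→r3; r3: 0→r3, 1→r3.
Exploring the product automaton M1 × M2 from the start pair (r0, s0), following both machines on each input symbol, reaches 8 state pairs: (r0, s0), (r1, s0), (r2, s1), (r2, s0), (r3, s3), (r3, s1), (r3, s0), (r3, s2).
M1 accepts in {r0, r1, r2} and M2 accepts in {s0, s1, s2}. The reachable pairs whose M1-component is accepting are (r0, s0), (r1, s0), (r2, s1), (r2, s0); in each of them the M2-component is accepting too, so the product for L(M1) \ L(M2) (M1-component accepting, M2-component rejecting) has no reachable accepting pair and the difference is empty.
Hence every string in L(M1) is also in L(M2).

Yes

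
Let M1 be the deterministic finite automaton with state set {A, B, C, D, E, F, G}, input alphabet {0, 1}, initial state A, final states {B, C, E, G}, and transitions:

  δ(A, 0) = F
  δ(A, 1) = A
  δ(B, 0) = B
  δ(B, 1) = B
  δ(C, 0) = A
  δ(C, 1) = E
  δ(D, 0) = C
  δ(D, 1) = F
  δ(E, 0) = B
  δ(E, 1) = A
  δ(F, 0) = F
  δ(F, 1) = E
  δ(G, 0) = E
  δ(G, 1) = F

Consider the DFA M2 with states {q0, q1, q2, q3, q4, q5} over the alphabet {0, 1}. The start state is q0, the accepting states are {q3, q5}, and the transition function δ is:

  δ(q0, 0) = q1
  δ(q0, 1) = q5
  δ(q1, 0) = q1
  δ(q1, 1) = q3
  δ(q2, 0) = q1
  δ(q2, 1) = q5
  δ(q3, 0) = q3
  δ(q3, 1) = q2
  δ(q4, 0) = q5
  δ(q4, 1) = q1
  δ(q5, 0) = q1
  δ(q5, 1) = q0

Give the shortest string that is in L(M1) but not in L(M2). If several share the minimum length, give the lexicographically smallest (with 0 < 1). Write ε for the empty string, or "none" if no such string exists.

0101

The string 0101 is accepted by M1 but not by M2.
No shorter string lies in the difference, and 0101 is the lexicographically first length-4 string in L(M1) \ L(M2).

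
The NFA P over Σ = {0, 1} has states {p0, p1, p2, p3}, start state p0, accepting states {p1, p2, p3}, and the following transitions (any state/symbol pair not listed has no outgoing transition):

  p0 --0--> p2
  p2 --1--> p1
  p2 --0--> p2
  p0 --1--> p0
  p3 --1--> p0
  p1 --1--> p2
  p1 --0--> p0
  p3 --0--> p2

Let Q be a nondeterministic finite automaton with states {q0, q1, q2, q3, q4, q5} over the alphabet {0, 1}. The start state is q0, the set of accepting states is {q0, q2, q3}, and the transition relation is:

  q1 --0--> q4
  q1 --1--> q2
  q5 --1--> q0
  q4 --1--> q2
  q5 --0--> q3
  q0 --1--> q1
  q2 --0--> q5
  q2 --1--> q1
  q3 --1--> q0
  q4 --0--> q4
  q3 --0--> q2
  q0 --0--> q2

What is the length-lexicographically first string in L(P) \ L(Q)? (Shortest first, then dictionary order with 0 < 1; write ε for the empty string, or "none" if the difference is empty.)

00

The string 00 is accepted by P but not by Q.
No shorter string lies in the difference, and 00 is the lexicographically first length-2 string in L(P) \ L(Q).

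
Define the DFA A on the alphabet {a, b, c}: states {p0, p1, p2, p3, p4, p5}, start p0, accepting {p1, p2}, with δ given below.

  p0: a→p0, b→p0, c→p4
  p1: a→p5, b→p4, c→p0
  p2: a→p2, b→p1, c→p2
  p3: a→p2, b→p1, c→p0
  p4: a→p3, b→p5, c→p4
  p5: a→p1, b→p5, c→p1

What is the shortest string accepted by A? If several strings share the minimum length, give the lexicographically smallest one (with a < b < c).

A breadth-first search from p0 reaches an accepting state first via the path p0 → p4 → p3 → p2 on input caa.
No string of length < 3 is accepted (BFS exhausts all shorter strings without reaching an accepting state), and caa is the lexicographically least accepting string of length 3.

caa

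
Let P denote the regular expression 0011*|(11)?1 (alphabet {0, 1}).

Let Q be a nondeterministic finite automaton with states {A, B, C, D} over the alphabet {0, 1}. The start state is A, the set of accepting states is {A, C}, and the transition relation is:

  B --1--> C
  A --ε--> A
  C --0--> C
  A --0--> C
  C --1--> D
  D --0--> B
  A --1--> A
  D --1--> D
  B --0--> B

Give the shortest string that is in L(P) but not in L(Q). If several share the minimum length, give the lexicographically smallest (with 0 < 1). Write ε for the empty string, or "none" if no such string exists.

The string 001 is accepted by P but not by Q.
No shorter string lies in the difference, and 001 is the lexicographically first length-3 string in L(P) \ L(Q).

001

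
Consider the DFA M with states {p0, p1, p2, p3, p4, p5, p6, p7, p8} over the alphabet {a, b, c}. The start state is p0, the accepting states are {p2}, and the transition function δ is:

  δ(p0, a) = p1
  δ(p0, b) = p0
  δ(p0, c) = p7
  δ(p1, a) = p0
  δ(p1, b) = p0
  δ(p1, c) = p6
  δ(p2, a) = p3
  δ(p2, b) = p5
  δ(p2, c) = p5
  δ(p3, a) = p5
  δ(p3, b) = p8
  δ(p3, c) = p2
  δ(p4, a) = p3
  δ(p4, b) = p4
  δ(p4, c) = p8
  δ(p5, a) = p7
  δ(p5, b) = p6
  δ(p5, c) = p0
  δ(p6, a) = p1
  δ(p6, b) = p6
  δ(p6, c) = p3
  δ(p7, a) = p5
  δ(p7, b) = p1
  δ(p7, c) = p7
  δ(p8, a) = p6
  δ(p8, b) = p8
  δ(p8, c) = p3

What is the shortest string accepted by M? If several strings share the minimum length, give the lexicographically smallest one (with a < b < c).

A breadth-first search from p0 reaches an accepting state first via the path p0 → p1 → p6 → p3 → p2 on input accc.
No string of length < 4 is accepted (BFS exhausts all shorter strings without reaching an accepting state), and accc is the lexicographically least accepting string of length 4.

accc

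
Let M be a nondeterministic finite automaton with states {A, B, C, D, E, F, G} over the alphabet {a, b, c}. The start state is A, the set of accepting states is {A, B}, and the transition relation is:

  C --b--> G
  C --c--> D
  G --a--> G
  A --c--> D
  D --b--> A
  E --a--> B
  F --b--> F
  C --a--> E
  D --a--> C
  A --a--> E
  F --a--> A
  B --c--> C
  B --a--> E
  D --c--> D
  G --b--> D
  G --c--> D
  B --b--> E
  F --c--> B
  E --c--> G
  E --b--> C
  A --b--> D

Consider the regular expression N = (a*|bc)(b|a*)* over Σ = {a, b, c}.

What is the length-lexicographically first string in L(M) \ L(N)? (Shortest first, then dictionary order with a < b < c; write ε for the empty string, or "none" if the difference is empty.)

cb

The string cb is accepted by M but not by N.
No shorter string lies in the difference, and cb is the lexicographically first length-2 string in L(M) \ L(N).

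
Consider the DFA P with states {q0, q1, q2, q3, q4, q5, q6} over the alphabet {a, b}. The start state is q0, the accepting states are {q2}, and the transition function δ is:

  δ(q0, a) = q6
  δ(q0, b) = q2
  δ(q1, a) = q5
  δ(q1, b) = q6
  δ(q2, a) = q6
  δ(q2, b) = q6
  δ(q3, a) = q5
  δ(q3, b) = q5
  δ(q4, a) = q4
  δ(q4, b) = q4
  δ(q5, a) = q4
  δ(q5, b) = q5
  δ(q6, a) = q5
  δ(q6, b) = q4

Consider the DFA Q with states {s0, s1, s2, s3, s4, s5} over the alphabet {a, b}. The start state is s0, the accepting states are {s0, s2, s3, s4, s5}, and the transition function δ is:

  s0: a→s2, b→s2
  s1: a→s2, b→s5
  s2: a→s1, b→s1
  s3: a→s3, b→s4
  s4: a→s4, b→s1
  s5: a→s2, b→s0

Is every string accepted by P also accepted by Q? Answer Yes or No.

Yes

Exploring the product automaton P × Q from the start pair (q0, s0), following both machines on each input symbol, reaches 12 state pairs: (q0, s0), (q6, s2), (q2, s2), (q5, s1), (q4, s1), (q6, s1), (q4, s2), (q5, s5), (q4, s5), (q5, s2), (q5, s0), (q4, s0).
P accepts in {q2} and Q accepts in {s0, s2, s3, s4, s5}. The reachable pairs whose P-component is accepting are (q2, s2); in each of them the Q-component is accepting too, so the product for L(P) \ L(Q) (P-component accepting, Q-component rejecting) has no reachable accepting pair and the difference is empty.
Hence every string in L(P) is also in L(Q).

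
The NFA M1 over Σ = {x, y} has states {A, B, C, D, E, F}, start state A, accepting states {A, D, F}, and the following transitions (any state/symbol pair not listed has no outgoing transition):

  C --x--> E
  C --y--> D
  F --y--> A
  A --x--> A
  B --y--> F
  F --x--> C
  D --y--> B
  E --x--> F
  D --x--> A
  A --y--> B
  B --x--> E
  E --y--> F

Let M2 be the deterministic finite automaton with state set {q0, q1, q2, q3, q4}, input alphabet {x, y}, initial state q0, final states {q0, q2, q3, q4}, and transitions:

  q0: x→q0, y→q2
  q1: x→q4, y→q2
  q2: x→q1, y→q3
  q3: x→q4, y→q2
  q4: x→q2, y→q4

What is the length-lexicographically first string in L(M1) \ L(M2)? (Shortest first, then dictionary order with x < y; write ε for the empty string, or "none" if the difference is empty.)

yyyx

The string yyyx is accepted by M1 but not by M2.
No shorter string lies in the difference, and yyyx is the lexicographically first length-4 string in L(M1) \ L(M2).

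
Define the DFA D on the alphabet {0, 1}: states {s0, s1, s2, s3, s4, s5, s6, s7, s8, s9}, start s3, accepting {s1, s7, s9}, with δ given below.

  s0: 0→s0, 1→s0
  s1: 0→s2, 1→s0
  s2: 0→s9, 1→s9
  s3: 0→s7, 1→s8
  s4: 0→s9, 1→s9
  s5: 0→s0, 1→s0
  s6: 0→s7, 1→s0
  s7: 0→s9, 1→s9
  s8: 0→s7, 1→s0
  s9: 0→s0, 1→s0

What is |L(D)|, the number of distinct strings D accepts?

6

The useful subgraph on states {s3, s7, s8, s9} is acyclic, so L(D) is finite; the longest accepting path visits 4 useful states, giving maximum string length 3.
Counting accepting paths from s3 by length: 1 of length 1, 3 of length 2, 2 of length 3. Total 6.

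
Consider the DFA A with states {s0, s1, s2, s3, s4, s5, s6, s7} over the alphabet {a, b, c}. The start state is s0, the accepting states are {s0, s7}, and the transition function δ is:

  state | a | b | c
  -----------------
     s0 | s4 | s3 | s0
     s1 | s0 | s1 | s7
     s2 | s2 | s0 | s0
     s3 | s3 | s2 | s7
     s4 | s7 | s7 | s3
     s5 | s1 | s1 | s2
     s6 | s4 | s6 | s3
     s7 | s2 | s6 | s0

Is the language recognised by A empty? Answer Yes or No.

No

The empty string ε is accepted: the run s0 ends in the accepting state s0.
Since at least one string is accepted, L(A) is not empty.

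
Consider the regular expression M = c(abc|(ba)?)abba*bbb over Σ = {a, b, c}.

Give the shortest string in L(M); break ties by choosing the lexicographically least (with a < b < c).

By inspection of the expression, no string of length less than 7 matches, and cabbbbb is the lexicographically first match of length 7.

cabbbbb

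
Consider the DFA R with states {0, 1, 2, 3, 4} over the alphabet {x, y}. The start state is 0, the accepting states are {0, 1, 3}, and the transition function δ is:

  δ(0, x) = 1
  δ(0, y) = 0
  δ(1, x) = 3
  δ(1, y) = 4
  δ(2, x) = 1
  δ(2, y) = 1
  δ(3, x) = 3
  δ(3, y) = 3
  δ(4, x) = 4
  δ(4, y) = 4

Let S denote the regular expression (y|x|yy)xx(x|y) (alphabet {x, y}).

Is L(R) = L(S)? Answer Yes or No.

No

The empty string ε is accepted by R but rejected by S.
So L(R) ≠ L(S).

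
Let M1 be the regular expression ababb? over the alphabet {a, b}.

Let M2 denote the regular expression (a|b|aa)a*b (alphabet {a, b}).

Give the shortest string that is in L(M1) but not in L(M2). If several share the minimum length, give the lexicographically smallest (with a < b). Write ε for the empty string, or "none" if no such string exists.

The string abab is accepted by M1 but not by M2.
No shorter string lies in the difference, and abab is the lexicographically first length-4 string in L(M1) \ L(M2).

abab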